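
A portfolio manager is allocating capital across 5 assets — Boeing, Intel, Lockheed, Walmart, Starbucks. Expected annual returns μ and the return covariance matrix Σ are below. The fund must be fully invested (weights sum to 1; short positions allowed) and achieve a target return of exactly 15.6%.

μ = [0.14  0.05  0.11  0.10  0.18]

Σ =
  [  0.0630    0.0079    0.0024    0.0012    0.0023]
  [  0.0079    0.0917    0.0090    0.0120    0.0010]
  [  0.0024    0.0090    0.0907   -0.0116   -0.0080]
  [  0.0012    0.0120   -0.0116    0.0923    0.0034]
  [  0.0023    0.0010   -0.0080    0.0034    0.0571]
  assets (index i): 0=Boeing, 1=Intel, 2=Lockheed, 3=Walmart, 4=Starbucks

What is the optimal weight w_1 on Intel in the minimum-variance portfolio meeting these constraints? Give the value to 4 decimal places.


g=Σ⁻¹μ = [2.0184  0.0322  1.5856  1.1335  3.2252]
h=Σ⁻¹𝟙 = [13.6578  6.8576  12.9448  10.7283  18.0177]
a=μᵀg=1.152486  b=𝟙ᵀg=7.994917  c=𝟙ᵀh=62.206201  D=ac−b²=7.773049
λ₁=(c·0.156−b)/D = (62.206201·0.156−7.994917)/7.773049 = 0.219894
λ₂=(a−b·0.156)/D = (1.152486−7.994917·0.156)/7.773049 = -0.012186
w* = 0.219894·g + -0.012186·h:
  w_0 = 0.219894·2.0184 + -0.012186·13.6578 = 0.2774  (Boeing)
  w_1 = 0.219894·0.0322 + -0.012186·6.8576 = -0.0765  (Intel)
  w_2 = 0.219894·1.5856 + -0.012186·12.9448 = 0.1909  (Lockheed)
  w_3 = 0.219894·1.1335 + -0.012186·10.7283 = 0.1185  (Walmart)
  w_4 = 0.219894·3.2252 + -0.012186·18.0177 = 0.4896  (Starbucks)
Σw_i=1.0000  μᵀw=0.1560
σ²=wᵀΣw=λ₁·μ_p+λ₂ = 0.219894·0.156 + -0.012186 = 0.022118 ≈ 0.0221

-0.0765


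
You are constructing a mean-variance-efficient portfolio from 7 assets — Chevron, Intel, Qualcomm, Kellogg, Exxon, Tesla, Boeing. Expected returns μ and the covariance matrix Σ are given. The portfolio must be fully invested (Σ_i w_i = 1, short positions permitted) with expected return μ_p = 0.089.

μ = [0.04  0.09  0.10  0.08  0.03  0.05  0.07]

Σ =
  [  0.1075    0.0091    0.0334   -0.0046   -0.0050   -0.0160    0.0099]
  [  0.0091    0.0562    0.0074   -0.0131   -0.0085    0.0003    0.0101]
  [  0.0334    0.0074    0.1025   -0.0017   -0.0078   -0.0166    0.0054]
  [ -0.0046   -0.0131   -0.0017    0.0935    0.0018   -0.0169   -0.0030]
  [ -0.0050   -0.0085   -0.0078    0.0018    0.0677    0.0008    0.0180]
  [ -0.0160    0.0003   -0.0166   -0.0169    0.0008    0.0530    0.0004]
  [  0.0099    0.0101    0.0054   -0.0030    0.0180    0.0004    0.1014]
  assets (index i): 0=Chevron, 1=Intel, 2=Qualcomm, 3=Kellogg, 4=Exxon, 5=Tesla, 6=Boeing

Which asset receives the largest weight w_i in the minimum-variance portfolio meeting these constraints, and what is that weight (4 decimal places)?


u=Σ⁻¹μ = [0.1985  1.7878  1.1292  1.4603  0.6587  1.7999  0.3519]
v=Σ⁻¹𝟙 = [9.9386  21.1545  11.5630  19.8044  17.6666  31.3921  3.4947]
a=μᵀu=0.532974  b=𝟙ᵀu=7.386334  c=𝟙ᵀv=115.013912  D=ac−b²=6.741527
λ₁=(c·0.089−b)/D = (115.013912·0.089−7.386334)/6.741527 = 0.422739
λ₂=(a−b·0.089)/D = (0.532974−7.386334·0.089)/6.741527 = -0.018454
w* = 0.422739·u + -0.018454·v:
  w_0 = 0.422739·0.1985 + -0.018454·9.9386 = -0.0995  (Chevron)
  w_1 = 0.422739·1.7878 + -0.018454·21.1545 = 0.3654  (Intel)
  w_2 = 0.422739·1.1292 + -0.018454·11.5630 = 0.2639  (Qualcomm)
  w_3 = 0.422739·1.4603 + -0.018454·19.8044 = 0.2519  (Kellogg)
  w_4 = 0.422739·0.6587 + -0.018454·17.6666 = -0.0476  (Exxon)
  w_5 = 0.422739·1.7999 + -0.018454·31.3921 = 0.1816  (Tesla)
  w_6 = 0.422739·0.3519 + -0.018454·3.4947 = 0.0843  (Boeing)
Σw_i=1.0000  μᵀw=0.0890
σ²=wᵀΣw=λ₁·μ_p+λ₂ = 0.422739·0.089 + -0.018454 = 0.019170 ≈ 0.0192

Intel (0.3654)


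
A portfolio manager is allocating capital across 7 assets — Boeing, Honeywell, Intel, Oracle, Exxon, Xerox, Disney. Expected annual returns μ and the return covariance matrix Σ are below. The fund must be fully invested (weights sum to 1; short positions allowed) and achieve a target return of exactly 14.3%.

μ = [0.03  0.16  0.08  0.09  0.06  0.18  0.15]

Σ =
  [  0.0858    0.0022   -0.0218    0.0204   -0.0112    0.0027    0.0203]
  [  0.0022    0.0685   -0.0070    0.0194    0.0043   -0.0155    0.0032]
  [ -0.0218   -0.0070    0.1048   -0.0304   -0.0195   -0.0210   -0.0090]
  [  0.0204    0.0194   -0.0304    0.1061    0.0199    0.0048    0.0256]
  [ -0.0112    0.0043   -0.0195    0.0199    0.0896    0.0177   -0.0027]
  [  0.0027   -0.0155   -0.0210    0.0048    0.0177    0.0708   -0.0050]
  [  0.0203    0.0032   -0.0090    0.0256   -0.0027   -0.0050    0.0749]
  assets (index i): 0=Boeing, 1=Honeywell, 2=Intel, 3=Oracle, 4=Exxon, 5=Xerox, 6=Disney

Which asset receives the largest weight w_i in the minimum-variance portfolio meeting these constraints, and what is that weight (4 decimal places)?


u=Σ⁻¹μ = [0.1408  3.3117  2.0634  0.0135  0.2600  3.9735  2.3410]
v=Σ⁻¹𝟙 = [14.0676  19.1175  22.4630  3.4570  12.1377  22.0249  12.1471]
a=μᵀu=1.782348  b=𝟙ᵀu=12.103817  c=𝟙ᵀv=105.414915  D=ac−b²=41.383691
λ₁=(c·0.143−b)/D = (105.414915·0.143−12.103817)/41.383691 = 0.071780
λ₂=(a−b·0.143)/D = (1.782348−12.103817·0.143)/41.383691 = 0.001245
w* = 0.071780·u + 0.001245·v:
  w_0 = 0.071780·0.1408 + 0.001245·14.0676 = 0.0276  (Boeing)
  w_1 = 0.071780·3.3117 + 0.001245·19.1175 = 0.2615  (Honeywell)
  w_2 = 0.071780·2.0634 + 0.001245·22.4630 = 0.1761  (Intel)
  w_3 = 0.071780·0.0135 + 0.001245·3.4570 = 0.0053  (Oracle)
  w_4 = 0.071780·0.2600 + 0.001245·12.1377 = 0.0338  (Exxon)
  w_5 = 0.071780·3.9735 + 0.001245·22.0249 = 0.3126  (Xerox)
  w_6 = 0.071780·2.3410 + 0.001245·12.1471 = 0.1832  (Disney)
Σw_i=1.0000  μᵀw=0.1430
σ²=wᵀΣw=λ₁·μ_p+λ₂ = 0.071780·0.143 + 0.001245 = 0.011509 ≈ 0.0115

Xerox (0.3126)


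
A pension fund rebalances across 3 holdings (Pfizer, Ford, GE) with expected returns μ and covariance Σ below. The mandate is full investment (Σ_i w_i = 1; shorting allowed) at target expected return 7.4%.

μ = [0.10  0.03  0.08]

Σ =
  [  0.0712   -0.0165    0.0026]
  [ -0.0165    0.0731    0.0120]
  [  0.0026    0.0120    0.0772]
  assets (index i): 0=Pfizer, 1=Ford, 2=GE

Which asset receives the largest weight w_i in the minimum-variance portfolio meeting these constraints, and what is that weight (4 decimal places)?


u=Σ⁻¹μ = [1.5123  0.6054  0.8912]
v=Σ⁻¹𝟙 = [17.3878  15.9822  9.8835]
a=μᵀu=0.240687  b=𝟙ᵀu=3.008921  c=𝟙ᵀv=43.253420  D=ac−b²=1.356928
λ₁=(c·0.074−b)/D = (43.253420·0.074−3.008921)/1.356928 = 0.141373
λ₂=(a−b·0.074)/D = (0.240687−3.008921·0.074)/1.356928 = 0.013285
w* = 0.141373·u + 0.013285·v:
  w_0 = 0.141373·1.5123 + 0.013285·17.3878 = 0.4448  (Pfizer)
  w_1 = 0.141373·0.6054 + 0.013285·15.9822 = 0.2979  (Ford)
  w_2 = 0.141373·0.8912 + 0.013285·9.8835 = 0.2573  (GE)
Σw_i=1.0000  μᵀw=0.0740
σ²=wᵀΣw=λ₁·μ_p+λ₂ = 0.141373·0.074 + 0.013285 = 0.023747 ≈ 0.0237

Pfizer (0.4448)


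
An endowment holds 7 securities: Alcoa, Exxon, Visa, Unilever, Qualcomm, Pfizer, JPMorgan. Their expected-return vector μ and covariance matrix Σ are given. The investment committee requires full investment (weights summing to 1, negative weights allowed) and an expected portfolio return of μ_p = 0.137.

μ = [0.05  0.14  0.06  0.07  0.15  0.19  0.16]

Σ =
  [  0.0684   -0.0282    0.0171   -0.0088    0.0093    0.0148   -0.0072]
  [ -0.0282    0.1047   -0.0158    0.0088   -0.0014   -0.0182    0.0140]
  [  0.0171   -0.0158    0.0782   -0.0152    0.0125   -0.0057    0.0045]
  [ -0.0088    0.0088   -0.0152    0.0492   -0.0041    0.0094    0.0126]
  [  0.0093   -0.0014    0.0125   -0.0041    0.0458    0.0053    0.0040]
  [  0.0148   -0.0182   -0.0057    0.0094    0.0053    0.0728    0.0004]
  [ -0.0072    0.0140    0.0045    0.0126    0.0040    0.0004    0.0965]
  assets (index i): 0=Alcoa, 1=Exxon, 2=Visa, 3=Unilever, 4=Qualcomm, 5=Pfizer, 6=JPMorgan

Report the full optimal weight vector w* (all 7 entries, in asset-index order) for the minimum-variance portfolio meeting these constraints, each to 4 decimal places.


u=Σ⁻¹μ = [0.5761  1.9133  0.9093  0.8678  2.6297  2.7325  1.1474]
v=Σ⁻¹𝟙 = [16.3078  15.8211  14.9827  22.8572  15.2067  11.4638  4.9232]
a=μᵀu=1.509191  b=𝟙ᵀu=10.776152  c=𝟙ᵀv=101.562527  D=ac−b²=37.151780
λ₁=(c·0.137−b)/D = (101.562527·0.137−10.776152)/37.151780 = 0.084462
λ₂=(a−b·0.137)/D = (1.509191−10.776152·0.137)/37.151780 = 0.000884
w* = 0.084462·u + 0.000884·v:
  w_0 = 0.084462·0.5761 + 0.000884·16.3078 = 0.0631  (Alcoa)
  w_1 = 0.084462·1.9133 + 0.000884·15.8211 = 0.1756  (Exxon)
  w_2 = 0.084462·0.9093 + 0.000884·14.9827 = 0.0901  (Visa)
  w_3 = 0.084462·0.8678 + 0.000884·22.8572 = 0.0935  (Unilever)
  w_4 = 0.084462·2.6297 + 0.000884·15.2067 = 0.2356  (Qualcomm)
  w_5 = 0.084462·2.7325 + 0.000884·11.4638 = 0.2409  (Pfizer)
  w_6 = 0.084462·1.1474 + 0.000884·4.9232 = 0.1013  (JPMorgan)
Σw_i=1.0000  μᵀw=0.1370
σ²=wᵀΣw=λ₁·μ_p+λ₂ = 0.084462·0.137 + 0.000884 = 0.012456 ≈ 0.0125

0.0631  0.1756  0.0901  0.0935  0.2356  0.2409  0.1013


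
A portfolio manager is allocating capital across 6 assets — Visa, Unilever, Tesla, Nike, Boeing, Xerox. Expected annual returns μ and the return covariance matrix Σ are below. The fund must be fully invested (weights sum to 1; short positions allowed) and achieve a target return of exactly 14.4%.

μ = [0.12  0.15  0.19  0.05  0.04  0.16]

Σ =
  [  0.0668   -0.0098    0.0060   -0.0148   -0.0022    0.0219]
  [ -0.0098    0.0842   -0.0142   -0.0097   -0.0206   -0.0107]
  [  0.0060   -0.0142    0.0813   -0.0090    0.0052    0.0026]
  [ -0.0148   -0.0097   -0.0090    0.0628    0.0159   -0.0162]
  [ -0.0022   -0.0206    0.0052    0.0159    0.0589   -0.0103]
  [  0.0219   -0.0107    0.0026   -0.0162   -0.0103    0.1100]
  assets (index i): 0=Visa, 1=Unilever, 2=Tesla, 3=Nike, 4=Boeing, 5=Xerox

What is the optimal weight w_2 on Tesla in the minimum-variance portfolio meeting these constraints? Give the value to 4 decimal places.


0.2919

g=Σ⁻¹μ = [1.9982  3.3222  2.8825  2.3107  1.3484  1.7783]
h=Σ⁻¹𝟙 = [19.3298  26.6172  16.5217  24.9962  21.0932  13.0975]
a=μᵀg=1.739802  b=𝟙ᵀg=13.640409  c=𝟙ᵀh=121.655572  D=ac−b²=25.595847
λ₁=(c·0.144−b)/D = (121.655572·0.144−13.640409)/25.595847 = 0.151509
λ₂=(a−b·0.144)/D = (1.739802−13.640409·0.144)/25.595847 = -0.008768
w* = 0.151509·g + -0.008768·h:
  w_0 = 0.151509·1.9982 + -0.008768·19.3298 = 0.1333  (Visa)
  w_1 = 0.151509·3.3222 + -0.008768·26.6172 = 0.2700  (Unilever)
  w_2 = 0.151509·2.8825 + -0.008768·16.5217 = 0.2919  (Tesla)
  w_3 = 0.151509·2.3107 + -0.008768·24.9962 = 0.1309  (Nike)
  w_4 = 0.151509·1.3484 + -0.008768·21.0932 = 0.0194  (Boeing)
  w_5 = 0.151509·1.7783 + -0.008768·13.0975 = 0.1546  (Xerox)
Σw_i=1.0000  μᵀw=0.1440
σ²=wᵀΣw=λ₁·μ_p+λ₂ = 0.151509·0.144 + -0.008768 = 0.013050 ≈ 0.0130


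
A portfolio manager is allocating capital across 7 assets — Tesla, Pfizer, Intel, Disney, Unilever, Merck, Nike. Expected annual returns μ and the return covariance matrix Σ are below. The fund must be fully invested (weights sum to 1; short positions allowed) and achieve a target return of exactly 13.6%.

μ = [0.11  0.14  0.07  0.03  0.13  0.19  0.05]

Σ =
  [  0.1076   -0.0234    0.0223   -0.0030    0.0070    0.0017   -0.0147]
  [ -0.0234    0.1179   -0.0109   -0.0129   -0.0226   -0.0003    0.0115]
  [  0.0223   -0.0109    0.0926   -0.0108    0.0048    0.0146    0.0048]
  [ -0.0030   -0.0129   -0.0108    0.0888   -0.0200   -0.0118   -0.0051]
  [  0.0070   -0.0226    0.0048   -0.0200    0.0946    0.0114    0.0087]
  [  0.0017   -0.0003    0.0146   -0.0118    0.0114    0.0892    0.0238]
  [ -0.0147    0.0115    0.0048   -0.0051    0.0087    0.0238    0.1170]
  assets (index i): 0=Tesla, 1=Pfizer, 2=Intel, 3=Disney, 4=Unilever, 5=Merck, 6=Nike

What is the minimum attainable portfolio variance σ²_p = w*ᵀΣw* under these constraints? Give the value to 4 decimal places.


x=Σ⁻¹μ = [1.2356  1.9867  0.4479  1.3894  1.7950  2.0252  -0.1159]
y=Σ⁻¹𝟙 = [10.9724  16.2835  9.9669  20.2497  15.8578  8.5058  5.8895]
a=μᵀx=1.099432  b=𝟙ᵀx=8.763915  c=𝟙ᵀy=87.725580  D=ac−b²=19.642078
λ₁=(c·0.136−b)/D = (87.725580·0.136−8.763915)/19.642078 = 0.161223
λ₂=(a−b·0.136)/D = (1.099432−8.763915·0.136)/19.642078 = -0.004707
w* = 0.161223·x + -0.004707·y:
  w_0 = 0.161223·1.2356 + -0.004707·10.9724 = 0.1476  (Tesla)
  w_1 = 0.161223·1.9867 + -0.004707·16.2835 = 0.2436  (Pfizer)
  w_2 = 0.161223·0.4479 + -0.004707·9.9669 = 0.0253  (Intel)
  w_3 = 0.161223·1.3894 + -0.004707·20.2497 = 0.1287  (Disney)
  w_4 = 0.161223·1.7950 + -0.004707·15.8578 = 0.2148  (Unilever)
  w_5 = 0.161223·2.0252 + -0.004707·8.5058 = 0.2865  (Merck)
  w_6 = 0.161223·-0.1159 + -0.004707·5.8895 = -0.0464  (Nike)
Σw_i=1.0000  μᵀw=0.1360
σ²=wᵀΣw=λ₁·μ_p+λ₂ = 0.161223·0.136 + -0.004707 = 0.017219 ≈ 0.0172

0.0172


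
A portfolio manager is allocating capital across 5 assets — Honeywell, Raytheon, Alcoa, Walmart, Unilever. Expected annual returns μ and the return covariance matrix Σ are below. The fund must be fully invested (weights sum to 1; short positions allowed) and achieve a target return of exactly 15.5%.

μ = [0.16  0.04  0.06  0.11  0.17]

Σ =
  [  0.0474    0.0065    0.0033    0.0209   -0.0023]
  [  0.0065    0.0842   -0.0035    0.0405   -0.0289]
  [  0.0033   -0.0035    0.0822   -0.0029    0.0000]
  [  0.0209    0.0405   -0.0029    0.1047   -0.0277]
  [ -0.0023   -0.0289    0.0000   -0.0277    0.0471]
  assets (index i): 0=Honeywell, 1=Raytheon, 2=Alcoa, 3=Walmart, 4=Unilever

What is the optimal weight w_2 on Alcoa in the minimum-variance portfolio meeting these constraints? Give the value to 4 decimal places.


-0.0130

g=Σ⁻¹μ = [2.7732  1.5076  0.7316  1.3851  5.4844]
h=Σ⁻¹𝟙 = [15.1187  20.3899  12.7660  9.6185  40.1375]
a=μᵀg=1.632629  b=𝟙ᵀg=11.881956  c=𝟙ᵀh=98.030629  D=ac−b²=18.866787
λ₁=(c·0.155−b)/D = (98.030629·0.155−11.881956)/18.866787 = 0.175589
λ₂=(a−b·0.155)/D = (1.632629−11.881956·0.155)/18.866787 = -0.011082
w* = 0.175589·g + -0.011082·h:
  w_0 = 0.175589·2.7732 + -0.011082·15.1187 = 0.3194  (Honeywell)
  w_1 = 0.175589·1.5076 + -0.011082·20.3899 = 0.0388  (Raytheon)
  w_2 = 0.175589·0.7316 + -0.011082·12.7660 = -0.0130  (Alcoa)
  w_3 = 0.175589·1.3851 + -0.011082·9.6185 = 0.1366  (Walmart)
  w_4 = 0.175589·5.4844 + -0.011082·40.1375 = 0.5182  (Unilever)
Σw_i=1.0000  μᵀw=0.1550
σ²=wᵀΣw=λ₁·μ_p+λ₂ = 0.175589·0.155 + -0.011082 = 0.016135 ≈ 0.0161


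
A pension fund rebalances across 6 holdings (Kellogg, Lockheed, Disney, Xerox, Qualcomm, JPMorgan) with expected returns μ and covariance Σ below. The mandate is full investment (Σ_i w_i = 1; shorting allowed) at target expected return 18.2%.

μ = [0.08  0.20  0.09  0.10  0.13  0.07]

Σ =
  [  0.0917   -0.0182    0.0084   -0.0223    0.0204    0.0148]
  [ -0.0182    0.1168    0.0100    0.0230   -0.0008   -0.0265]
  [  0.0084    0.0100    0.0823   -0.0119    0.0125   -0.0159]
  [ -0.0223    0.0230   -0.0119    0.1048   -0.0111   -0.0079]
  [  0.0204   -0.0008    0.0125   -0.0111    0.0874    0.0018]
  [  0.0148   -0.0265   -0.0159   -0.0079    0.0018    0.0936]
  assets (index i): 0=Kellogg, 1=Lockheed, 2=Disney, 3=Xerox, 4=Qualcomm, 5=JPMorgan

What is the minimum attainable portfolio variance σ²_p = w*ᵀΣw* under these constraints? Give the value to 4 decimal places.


u=Σ⁻¹μ = [0.9161  1.8747  1.0037  1.0882  1.2571  1.3720]
v=Σ⁻¹𝟙 = [10.5258  9.9386  13.3852  13.1579  8.5225  15.0536]
a=μᵀu=0.906861  b=𝟙ᵀu=7.511910  c=𝟙ᵀv=70.583530  D=ac−b²=7.580636
λ₁=(c·0.182−b)/D = (70.583530·0.182−7.511910)/7.580636 = 0.703673
λ₂=(a−b·0.182)/D = (0.906861−7.511910·0.182)/7.580636 = -0.060721
w* = 0.703673·u + -0.060721·v:
  w_0 = 0.703673·0.9161 + -0.060721·10.5258 = 0.0055  (Kellogg)
  w_1 = 0.703673·1.8747 + -0.060721·9.9386 = 0.7157  (Lockheed)
  w_2 = 0.703673·1.0037 + -0.060721·13.3852 = -0.1065  (Disney)
  w_3 = 0.703673·1.0882 + -0.060721·13.1579 = -0.0332  (Xerox)
  w_4 = 0.703673·1.2571 + -0.060721·8.5225 = 0.3671  (Qualcomm)
  w_5 = 0.703673·1.3720 + -0.060721·15.0536 = 0.0513  (JPMorgan)
Σw_i=1.0000  μᵀw=0.1820
σ²=wᵀΣw=λ₁·μ_p+λ₂ = 0.703673·0.182 + -0.060721 = 0.067347 ≈ 0.0673

0.0673


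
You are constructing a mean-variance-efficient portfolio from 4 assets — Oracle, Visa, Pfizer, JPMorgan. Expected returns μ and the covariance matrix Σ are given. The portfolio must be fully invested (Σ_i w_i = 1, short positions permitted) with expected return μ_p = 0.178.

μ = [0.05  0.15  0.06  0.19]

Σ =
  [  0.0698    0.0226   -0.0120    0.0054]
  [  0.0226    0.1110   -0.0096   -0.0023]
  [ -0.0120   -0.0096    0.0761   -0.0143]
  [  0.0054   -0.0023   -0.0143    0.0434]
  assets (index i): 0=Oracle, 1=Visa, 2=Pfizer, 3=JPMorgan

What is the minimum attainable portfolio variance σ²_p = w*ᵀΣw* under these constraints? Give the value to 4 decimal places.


0.0259

p=Σ⁻¹μ = [0.1435  1.5980  1.9698  5.0938]
q=Σ⁻¹𝟙 = [12.9515  8.8566  21.7627  29.0700]
a=μᵀp=1.332886  b=𝟙ᵀp=8.805127  c=𝟙ᵀq=72.640815  D=ac−b²=19.291639
λ₁=(c·0.178−b)/D = (72.640815·0.178−8.805127)/19.291639 = 0.213820
λ₂=(a−b·0.178)/D = (1.332886−8.805127·0.178)/19.291639 = -0.012152
w* = 0.213820·p + -0.012152·q:
  w_0 = 0.213820·0.1435 + -0.012152·12.9515 = -0.1267  (Oracle)
  w_1 = 0.213820·1.5980 + -0.012152·8.8566 = 0.2341  (Visa)
  w_2 = 0.213820·1.9698 + -0.012152·21.7627 = 0.1567  (Pfizer)
  w_3 = 0.213820·5.0938 + -0.012152·29.0700 = 0.7359  (JPMorgan)
Σw_i=1.0000  μᵀw=0.1780
σ²=wᵀΣw=λ₁·μ_p+λ₂ = 0.213820·0.178 + -0.012152 = 0.025908 ≈ 0.0259


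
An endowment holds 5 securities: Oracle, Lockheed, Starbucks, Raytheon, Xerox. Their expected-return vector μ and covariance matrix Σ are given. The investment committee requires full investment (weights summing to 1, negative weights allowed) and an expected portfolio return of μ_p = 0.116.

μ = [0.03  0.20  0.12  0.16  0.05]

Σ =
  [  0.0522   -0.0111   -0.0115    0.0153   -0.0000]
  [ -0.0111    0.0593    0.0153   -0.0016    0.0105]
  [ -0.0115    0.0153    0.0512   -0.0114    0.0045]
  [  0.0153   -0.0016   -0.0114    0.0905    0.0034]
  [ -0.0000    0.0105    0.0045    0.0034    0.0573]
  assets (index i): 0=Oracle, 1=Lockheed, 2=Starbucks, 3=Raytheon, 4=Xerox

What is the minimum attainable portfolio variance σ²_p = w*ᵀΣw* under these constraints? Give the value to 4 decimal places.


x=Σ⁻¹μ = [1.1387  3.0913  2.0946  1.8928  0.0293]
y=Σ⁻¹𝟙 = [24.1114  13.7583  21.8369  9.4921  12.6527]
a=μᵀx=1.208094  b=𝟙ᵀx=8.246791  c=𝟙ᵀy=81.851317  D=ac−b²=30.874533
λ₁=(c·0.116−b)/D = (81.851317·0.116−8.246791)/30.874533 = 0.040420
λ₂=(a−b·0.116)/D = (1.208094−8.246791·0.116)/30.874533 = 0.008145
w* = 0.040420·x + 0.008145·y:
  w_0 = 0.040420·1.1387 + 0.008145·24.1114 = 0.2424  (Oracle)
  w_1 = 0.040420·3.0913 + 0.008145·13.7583 = 0.2370  (Lockheed)
  w_2 = 0.040420·2.0946 + 0.008145·21.8369 = 0.2625  (Starbucks)
  w_3 = 0.040420·1.8928 + 0.008145·9.4921 = 0.1538  (Raytheon)
  w_4 = 0.040420·0.0293 + 0.008145·12.6527 = 0.1042  (Xerox)
Σw_i=1.0000  μᵀw=0.1160
σ²=wᵀΣw=λ₁·μ_p+λ₂ = 0.040420·0.116 + 0.008145 = 0.012834 ≈ 0.0128

0.0128


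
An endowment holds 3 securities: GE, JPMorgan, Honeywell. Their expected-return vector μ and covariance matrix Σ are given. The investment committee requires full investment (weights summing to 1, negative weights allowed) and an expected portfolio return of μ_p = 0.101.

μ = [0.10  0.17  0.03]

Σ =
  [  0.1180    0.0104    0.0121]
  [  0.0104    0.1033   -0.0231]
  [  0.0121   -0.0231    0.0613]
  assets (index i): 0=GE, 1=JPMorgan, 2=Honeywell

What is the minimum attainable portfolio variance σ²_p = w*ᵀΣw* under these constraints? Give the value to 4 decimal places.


0.0272

x=Σ⁻¹μ = [0.5776  1.8253  1.0632]
y=Σ⁻¹𝟙 = [5.1646  13.7383  20.4708]
a=μᵀx=0.399955  b=𝟙ᵀx=3.466094  c=𝟙ᵀy=39.373736  D=ac−b²=3.733896
λ₁=(c·0.101−b)/D = (39.373736·0.101−3.466094)/3.733896 = 0.136761
λ₂=(a−b·0.101)/D = (0.399955−3.466094·0.101)/3.733896 = 0.013358
w* = 0.136761·x + 0.013358·y:
  w_0 = 0.136761·0.5776 + 0.013358·5.1646 = 0.1480  (GE)
  w_1 = 0.136761·1.8253 + 0.013358·13.7383 = 0.4332  (JPMorgan)
  w_2 = 0.136761·1.0632 + 0.013358·20.4708 = 0.4189  (Honeywell)
Σw_i=1.0000  μᵀw=0.1010
σ²=wᵀΣw=λ₁·μ_p+λ₂ = 0.136761·0.101 + 0.013358 = 0.027171 ≈ 0.0272


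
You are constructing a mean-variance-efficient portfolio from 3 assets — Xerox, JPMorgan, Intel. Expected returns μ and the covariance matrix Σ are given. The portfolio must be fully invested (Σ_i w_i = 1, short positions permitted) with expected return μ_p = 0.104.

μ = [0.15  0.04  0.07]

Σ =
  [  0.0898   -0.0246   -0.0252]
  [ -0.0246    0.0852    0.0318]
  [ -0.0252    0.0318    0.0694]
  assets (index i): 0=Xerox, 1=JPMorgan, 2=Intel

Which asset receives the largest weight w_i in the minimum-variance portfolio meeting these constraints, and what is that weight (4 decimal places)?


u=Σ⁻¹μ = [2.2608  0.5300  1.5867]
v=Σ⁻¹𝟙 = [18.7026  11.1274  16.1017]
a=μᵀu=0.471399  b=𝟙ᵀu=4.377604  c=𝟙ᵀv=45.931652  D=ac−b²=2.488718
λ₁=(c·0.104−b)/D = (45.931652·0.104−4.377604)/2.488718 = 0.160439
λ₂=(a−b·0.104)/D = (0.471399−4.377604·0.104)/2.488718 = 0.006481
w* = 0.160439·u + 0.006481·v:
  w_0 = 0.160439·2.2608 + 0.006481·18.7026 = 0.4839  (Xerox)
  w_1 = 0.160439·0.5300 + 0.006481·11.1274 = 0.1572  (JPMorgan)
  w_2 = 0.160439·1.5867 + 0.006481·16.1017 = 0.3589  (Intel)
Σw_i=1.0000  μᵀw=0.1040
σ²=wᵀΣw=λ₁·μ_p+λ₂ = 0.160439·0.104 + 0.006481 = 0.023166 ≈ 0.0232

Xerox (0.4839)


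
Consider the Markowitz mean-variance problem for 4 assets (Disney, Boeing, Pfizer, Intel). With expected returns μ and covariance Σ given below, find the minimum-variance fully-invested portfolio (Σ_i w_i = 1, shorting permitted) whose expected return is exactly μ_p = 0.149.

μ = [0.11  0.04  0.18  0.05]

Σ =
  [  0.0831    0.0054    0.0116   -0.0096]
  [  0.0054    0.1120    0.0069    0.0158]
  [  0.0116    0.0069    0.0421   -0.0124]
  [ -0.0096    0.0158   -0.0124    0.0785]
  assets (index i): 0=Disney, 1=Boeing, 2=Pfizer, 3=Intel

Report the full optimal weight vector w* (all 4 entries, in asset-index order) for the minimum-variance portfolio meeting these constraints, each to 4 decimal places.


0.1253  -0.0389  0.7007  0.2129

g=Σ⁻¹μ = [0.8788  -0.1727  4.5006  1.4901]
h=Σ⁻¹𝟙 = [10.1919  4.4739  25.2397  17.0717]
a=μᵀg=0.974373  b=𝟙ᵀg=6.696803  c=𝟙ᵀh=56.977237  D=ac−b²=10.669889
λ₁=(c·0.149−b)/D = (56.977237·0.149−6.696803)/10.669889 = 0.168025
λ₂=(a−b·0.149)/D = (0.974373−6.696803·0.149)/10.669889 = -0.002198
w* = 0.168025·g + -0.002198·h:
  w_0 = 0.168025·0.8788 + -0.002198·10.1919 = 0.1253  (Disney)
  w_1 = 0.168025·-0.1727 + -0.002198·4.4739 = -0.0389  (Boeing)
  w_2 = 0.168025·4.5006 + -0.002198·25.2397 = 0.7007  (Pfizer)
  w_3 = 0.168025·1.4901 + -0.002198·17.0717 = 0.2129  (Intel)
Σw_i=1.0000  μᵀw=0.1490
σ²=wᵀΣw=λ₁·μ_p+λ₂ = 0.168025·0.149 + -0.002198 = 0.022838 ≈ 0.0228


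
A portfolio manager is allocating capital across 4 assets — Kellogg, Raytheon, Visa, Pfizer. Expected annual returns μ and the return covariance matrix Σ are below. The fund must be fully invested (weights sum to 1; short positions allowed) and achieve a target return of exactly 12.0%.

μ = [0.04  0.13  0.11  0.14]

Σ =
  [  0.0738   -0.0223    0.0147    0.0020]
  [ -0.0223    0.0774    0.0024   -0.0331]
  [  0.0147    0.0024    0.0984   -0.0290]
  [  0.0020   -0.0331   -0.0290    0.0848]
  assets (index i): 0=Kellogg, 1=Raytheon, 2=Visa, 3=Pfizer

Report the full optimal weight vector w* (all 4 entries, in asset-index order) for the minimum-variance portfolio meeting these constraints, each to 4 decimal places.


0.1086  0.3430  0.1903  0.3581

g=Σ⁻¹μ = [1.1147  3.5045  1.9438  3.6573]
h=Σ⁻¹𝟙 = [18.8597  29.9179  14.9035  28.1222]
a=μᵀg=1.226006  b=𝟙ᵀg=10.220218  c=𝟙ᵀh=91.803360  D=ac−b²=8.098601
λ₁=(c·0.120−b)/D = (91.803360·0.120−10.220218)/8.098601 = 0.098311
λ₂=(a−b·0.120)/D = (1.226006−10.220218·0.120)/8.098601 = -0.000052
w* = 0.098311·g + -0.000052·h:
  w_0 = 0.098311·1.1147 + -0.000052·18.8597 = 0.1086  (Kellogg)
  w_1 = 0.098311·3.5045 + -0.000052·29.9179 = 0.3430  (Raytheon)
  w_2 = 0.098311·1.9438 + -0.000052·14.9035 = 0.1903  (Visa)
  w_3 = 0.098311·3.6573 + -0.000052·28.1222 = 0.3581  (Pfizer)
Σw_i=1.0000  μᵀw=0.1200
σ²=wᵀΣw=λ₁·μ_p+λ₂ = 0.098311·0.120 + -0.000052 = 0.011745 ≈ 0.0117


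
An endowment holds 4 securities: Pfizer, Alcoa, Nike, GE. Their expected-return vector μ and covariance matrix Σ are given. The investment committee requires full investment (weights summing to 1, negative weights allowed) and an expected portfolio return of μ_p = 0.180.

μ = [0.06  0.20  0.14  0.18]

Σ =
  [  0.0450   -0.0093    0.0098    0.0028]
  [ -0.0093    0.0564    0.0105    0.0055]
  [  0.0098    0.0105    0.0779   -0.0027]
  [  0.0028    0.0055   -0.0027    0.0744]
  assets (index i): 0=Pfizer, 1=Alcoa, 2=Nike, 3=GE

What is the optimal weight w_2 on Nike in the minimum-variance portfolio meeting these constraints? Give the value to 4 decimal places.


g=Σ⁻¹μ = [1.6344  3.3804  1.2105  2.1519]
h=Σ⁻¹𝟙 = [23.7938  19.1147  7.6627  11.4104]
a=μᵀg=1.330955  b=𝟙ᵀg=8.377218  c=𝟙ᵀh=61.981631  D=ac−b²=12.316979
λ₁=(c·0.180−b)/D = (61.981631·0.180−8.377218)/12.316979 = 0.225662
λ₂=(a−b·0.180)/D = (1.330955−8.377218·0.180)/12.316979 = -0.014366
w* = 0.225662·g + -0.014366·h:
  w_0 = 0.225662·1.6344 + -0.014366·23.7938 = 0.0270  (Pfizer)
  w_1 = 0.225662·3.3804 + -0.014366·19.1147 = 0.4882  (Alcoa)
  w_2 = 0.225662·1.2105 + -0.014366·7.6627 = 0.1631  (Nike)
  w_3 = 0.225662·2.1519 + -0.014366·11.4104 = 0.3217  (GE)
Σw_i=1.0000  μᵀw=0.1800
σ²=wᵀΣw=λ₁·μ_p+λ₂ = 0.225662·0.180 + -0.014366 = 0.026253 ≈ 0.0263

0.1631


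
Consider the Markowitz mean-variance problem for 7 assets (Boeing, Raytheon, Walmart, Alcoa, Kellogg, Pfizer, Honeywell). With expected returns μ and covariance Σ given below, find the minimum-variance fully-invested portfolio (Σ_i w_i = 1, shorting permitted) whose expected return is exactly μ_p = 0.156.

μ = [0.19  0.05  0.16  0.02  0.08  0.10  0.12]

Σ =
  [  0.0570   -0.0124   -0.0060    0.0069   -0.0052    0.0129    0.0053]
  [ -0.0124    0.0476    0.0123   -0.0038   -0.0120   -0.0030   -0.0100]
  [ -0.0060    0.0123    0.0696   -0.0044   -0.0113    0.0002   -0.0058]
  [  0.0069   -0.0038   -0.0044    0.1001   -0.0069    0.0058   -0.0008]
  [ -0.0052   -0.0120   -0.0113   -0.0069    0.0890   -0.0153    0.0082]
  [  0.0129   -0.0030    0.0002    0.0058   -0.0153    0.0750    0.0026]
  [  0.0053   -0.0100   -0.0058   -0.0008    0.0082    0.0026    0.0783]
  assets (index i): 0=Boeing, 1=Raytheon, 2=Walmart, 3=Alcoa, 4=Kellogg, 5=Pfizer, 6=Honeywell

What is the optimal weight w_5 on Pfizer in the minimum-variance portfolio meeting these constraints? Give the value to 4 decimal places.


0.0506

u=Σ⁻¹μ = [3.8591  2.2294  2.6711  0.2125  1.8207  1.0535  1.5305]
v=Σ⁻¹𝟙 = [22.4897  32.7685  15.7432  11.1369  20.8793  13.6441  14.0744]
a=μᵀu=1.710990  b=𝟙ᵀu=13.376791  c=𝟙ᵀv=130.735965  D=ac−b²=44.749363
λ₁=(c·0.156−b)/D = (130.735965·0.156−13.376791)/44.749363 = 0.156829
λ₂=(a−b·0.156)/D = (1.710990−13.376791·0.156)/44.749363 = -0.008398
w* = 0.156829·u + -0.008398·v:
  w_0 = 0.156829·3.8591 + -0.008398·22.4897 = 0.4164  (Boeing)
  w_1 = 0.156829·2.2294 + -0.008398·32.7685 = 0.0745  (Raytheon)
  w_2 = 0.156829·2.6711 + -0.008398·15.7432 = 0.2867  (Walmart)
  w_3 = 0.156829·0.2125 + -0.008398·11.1369 = -0.0602  (Alcoa)
  w_4 = 0.156829·1.8207 + -0.008398·20.8793 = 0.1102  (Kellogg)
  w_5 = 0.156829·1.0535 + -0.008398·13.6441 = 0.0506  (Pfizer)
  w_6 = 0.156829·1.5305 + -0.008398·14.0744 = 0.1218  (Honeywell)
Σw_i=1.0000  μᵀw=0.1560
σ²=wᵀΣw=λ₁·μ_p+λ₂ = 0.156829·0.156 + -0.008398 = 0.016068 ≈ 0.0161


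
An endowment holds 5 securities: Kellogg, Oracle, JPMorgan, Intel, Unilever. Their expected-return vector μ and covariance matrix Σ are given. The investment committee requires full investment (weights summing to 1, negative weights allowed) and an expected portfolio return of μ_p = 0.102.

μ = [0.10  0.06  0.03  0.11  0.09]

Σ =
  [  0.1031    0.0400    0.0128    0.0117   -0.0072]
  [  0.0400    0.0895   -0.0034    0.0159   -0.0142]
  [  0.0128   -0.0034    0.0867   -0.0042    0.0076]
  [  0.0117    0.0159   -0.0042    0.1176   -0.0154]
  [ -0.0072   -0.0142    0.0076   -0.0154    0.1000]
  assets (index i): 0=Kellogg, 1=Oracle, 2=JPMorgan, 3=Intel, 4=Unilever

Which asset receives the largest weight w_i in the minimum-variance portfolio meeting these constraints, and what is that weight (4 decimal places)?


Unilever (0.3726)

u=Σ⁻¹μ = [0.7860  0.3351  0.1902  0.9678  1.1388]
v=Σ⁻¹𝟙 = [4.3576  10.0306  10.6299  8.7001  12.2700]
a=μᵀu=0.313356  b=𝟙ᵀu=3.417808  c=𝟙ᵀv=45.988289  D=ac−b²=2.729305
λ₁=(c·0.102−b)/D = (45.988289·0.102−3.417808)/2.729305 = 0.466418
λ₂=(a−b·0.102)/D = (0.313356−3.417808·0.102)/2.729305 = -0.012919
w* = 0.466418·u + -0.012919·v:
  w_0 = 0.466418·0.7860 + -0.012919·4.3576 = 0.3103  (Kellogg)
  w_1 = 0.466418·0.3351 + -0.012919·10.0306 = 0.0267  (Oracle)
  w_2 = 0.466418·0.1902 + -0.012919·10.6299 = -0.0486  (JPMorgan)
  w_3 = 0.466418·0.9678 + -0.012919·8.7001 = 0.3390  (Intel)
  w_4 = 0.466418·1.1388 + -0.012919·12.2700 = 0.3726  (Unilever)
Σw_i=1.0000  μᵀw=0.1020
σ²=wᵀΣw=λ₁·μ_p+λ₂ = 0.466418·0.102 + -0.012919 = 0.034656 ≈ 0.0347


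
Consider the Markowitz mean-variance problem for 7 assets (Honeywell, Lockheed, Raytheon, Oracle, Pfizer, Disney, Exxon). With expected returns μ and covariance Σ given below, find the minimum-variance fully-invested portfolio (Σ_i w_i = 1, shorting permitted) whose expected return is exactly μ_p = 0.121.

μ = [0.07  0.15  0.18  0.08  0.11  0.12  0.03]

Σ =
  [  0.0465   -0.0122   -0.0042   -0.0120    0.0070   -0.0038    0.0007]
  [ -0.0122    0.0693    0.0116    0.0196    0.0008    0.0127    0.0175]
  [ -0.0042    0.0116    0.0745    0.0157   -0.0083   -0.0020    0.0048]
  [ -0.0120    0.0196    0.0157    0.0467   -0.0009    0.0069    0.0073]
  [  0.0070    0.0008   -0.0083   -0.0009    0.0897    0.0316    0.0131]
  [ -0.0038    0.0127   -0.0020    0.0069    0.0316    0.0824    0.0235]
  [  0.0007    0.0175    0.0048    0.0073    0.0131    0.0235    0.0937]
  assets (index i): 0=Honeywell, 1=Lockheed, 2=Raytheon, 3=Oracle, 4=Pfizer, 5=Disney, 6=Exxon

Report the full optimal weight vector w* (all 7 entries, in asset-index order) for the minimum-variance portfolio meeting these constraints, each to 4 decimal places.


0.2936  0.1899  0.2149  0.1278  0.1003  0.1091  -0.0356

u=Σ⁻¹μ = [2.3559  1.9553  2.2751  0.6919  0.9565  1.0756  -0.6366]
v=Σ⁻¹𝟙 = [29.6531  10.0281  10.0276  19.9849  6.9250  6.7771  3.8394]
a=μᵀu=1.138280  b=𝟙ᵀu=8.673863  c=𝟙ᵀv=87.235103  D=ac−b²=24.062101
λ₁=(c·0.121−b)/D = (87.235103·0.121−8.673863)/24.062101 = 0.078197
λ₂=(a−b·0.121)/D = (1.138280−8.673863·0.121)/24.062101 = 0.003688
w* = 0.078197·u + 0.003688·v:
  w_0 = 0.078197·2.3559 + 0.003688·29.6531 = 0.2936  (Honeywell)
  w_1 = 0.078197·1.9553 + 0.003688·10.0281 = 0.1899  (Lockheed)
  w_2 = 0.078197·2.2751 + 0.003688·10.0276 = 0.2149  (Raytheon)
  w_3 = 0.078197·0.6919 + 0.003688·19.9849 = 0.1278  (Oracle)
  w_4 = 0.078197·0.9565 + 0.003688·6.9250 = 0.1003  (Pfizer)
  w_5 = 0.078197·1.0756 + 0.003688·6.7771 = 0.1091  (Disney)
  w_6 = 0.078197·-0.6366 + 0.003688·3.8394 = -0.0356  (Exxon)
Σw_i=1.0000  μᵀw=0.1210
σ²=wᵀΣw=λ₁·μ_p+λ₂ = 0.078197·0.121 + 0.003688 = 0.013150 ≈ 0.0131


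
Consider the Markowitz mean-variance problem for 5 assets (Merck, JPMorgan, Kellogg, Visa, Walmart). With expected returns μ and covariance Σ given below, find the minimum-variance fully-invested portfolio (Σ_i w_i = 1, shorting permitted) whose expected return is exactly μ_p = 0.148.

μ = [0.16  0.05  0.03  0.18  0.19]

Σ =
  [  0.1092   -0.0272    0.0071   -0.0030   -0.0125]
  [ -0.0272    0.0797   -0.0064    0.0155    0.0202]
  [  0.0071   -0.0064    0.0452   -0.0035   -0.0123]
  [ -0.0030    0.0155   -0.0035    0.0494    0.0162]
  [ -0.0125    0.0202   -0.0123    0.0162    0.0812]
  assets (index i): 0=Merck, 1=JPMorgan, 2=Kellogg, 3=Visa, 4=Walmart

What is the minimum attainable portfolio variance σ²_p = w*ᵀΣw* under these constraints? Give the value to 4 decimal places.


0.0171

p=Σ⁻¹μ = [1.7608  0.1870  1.2335  3.0786  2.1371]
q=Σ⁻¹𝟙 = [12.4590  12.9808  26.4325  14.8492  12.0454]
a=μᵀp=1.288269  b=𝟙ᵀp=8.396947  c=𝟙ᵀq=78.766985  D=ac−b²=30.964359
λ₁=(c·0.148−b)/D = (78.766985·0.148−8.396947)/30.964359 = 0.105301
λ₂=(a−b·0.148)/D = (1.288269−8.396947·0.148)/30.964359 = 0.001470
w* = 0.105301·p + 0.001470·q:
  w_0 = 0.105301·1.7608 + 0.001470·12.4590 = 0.2037  (Merck)
  w_1 = 0.105301·0.1870 + 0.001470·12.9808 = 0.0388  (JPMorgan)
  w_2 = 0.105301·1.2335 + 0.001470·26.4325 = 0.1688  (Kellogg)
  w_3 = 0.105301·3.0786 + 0.001470·14.8492 = 0.3460  (Visa)
  w_4 = 0.105301·2.1371 + 0.001470·12.0454 = 0.2427  (Walmart)
Σw_i=1.0000  μᵀw=0.1480
σ²=wᵀΣw=λ₁·μ_p+λ₂ = 0.105301·0.148 + 0.001470 = 0.017055 ≈ 0.0171


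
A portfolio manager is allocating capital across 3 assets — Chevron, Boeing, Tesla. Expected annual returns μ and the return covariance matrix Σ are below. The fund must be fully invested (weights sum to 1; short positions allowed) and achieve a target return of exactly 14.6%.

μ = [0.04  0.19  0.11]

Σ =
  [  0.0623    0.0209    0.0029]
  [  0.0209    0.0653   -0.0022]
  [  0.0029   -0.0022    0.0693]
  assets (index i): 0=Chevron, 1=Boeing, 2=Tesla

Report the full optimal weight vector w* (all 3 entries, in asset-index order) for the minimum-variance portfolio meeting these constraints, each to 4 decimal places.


g=Σ⁻¹μ = [-0.4849  3.1223  1.7067]
h=Σ⁻¹𝟙 = [11.2971  12.1814  14.3440]
a=μᵀg=0.761587  b=𝟙ᵀg=4.344192  c=𝟙ᵀh=37.822520  D=ac−b²=9.933134
λ₁=(c·0.146−b)/D = (37.822520·0.146−4.344192)/9.933134 = 0.118582
λ₂=(a−b·0.146)/D = (0.761587−4.344192·0.146)/9.933134 = 0.012819
w* = 0.118582·g + 0.012819·h:
  w_0 = 0.118582·-0.4849 + 0.012819·11.2971 = 0.0873  (Chevron)
  w_1 = 0.118582·3.1223 + 0.012819·12.1814 = 0.5264  (Boeing)
  w_2 = 0.118582·1.7067 + 0.012819·14.3440 = 0.3863  (Tesla)
Σw_i=1.0000  μᵀw=0.1460
σ²=wᵀΣw=λ₁·μ_p+λ₂ = 0.118582·0.146 + 0.012819 = 0.030132 ≈ 0.0301

0.0873  0.5264  0.3863


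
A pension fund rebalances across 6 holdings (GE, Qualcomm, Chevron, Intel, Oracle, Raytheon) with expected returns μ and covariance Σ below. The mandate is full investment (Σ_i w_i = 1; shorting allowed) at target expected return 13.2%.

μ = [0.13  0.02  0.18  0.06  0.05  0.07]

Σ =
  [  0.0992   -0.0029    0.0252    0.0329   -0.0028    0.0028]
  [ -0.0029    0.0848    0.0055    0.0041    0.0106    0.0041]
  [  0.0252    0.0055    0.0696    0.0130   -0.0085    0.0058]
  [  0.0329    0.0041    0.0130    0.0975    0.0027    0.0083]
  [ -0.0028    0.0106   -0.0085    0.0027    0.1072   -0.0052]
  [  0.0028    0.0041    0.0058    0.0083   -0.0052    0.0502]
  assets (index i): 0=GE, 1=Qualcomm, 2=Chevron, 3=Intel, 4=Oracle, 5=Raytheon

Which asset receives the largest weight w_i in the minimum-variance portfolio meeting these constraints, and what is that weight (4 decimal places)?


Chevron (0.4981)

p=Σ⁻¹μ = [0.7246  -0.0358  2.3292  -0.0583  0.7320  1.1733]
q=Σ⁻¹𝟙 = [5.9314  8.9563  10.3851  4.6849  10.1732  17.9373]
a=μᵀp=0.627967  b=𝟙ᵀp=4.864890  c=𝟙ᵀq=58.068271  D=ac−b²=12.797793
λ₁=(c·0.132−b)/D = (58.068271·0.132−4.864890)/12.797793 = 0.218797
λ₂=(a−b·0.132)/D = (0.627967−4.864890·0.132)/12.797793 = -0.001109
w* = 0.218797·p + -0.001109·q:
  w_0 = 0.218797·0.7246 + -0.001109·5.9314 = 0.1520  (GE)
  w_1 = 0.218797·-0.0358 + -0.001109·8.9563 = -0.0178  (Qualcomm)
  w_2 = 0.218797·2.3292 + -0.001109·10.3851 = 0.4981  (Chevron)
  w_3 = 0.218797·-0.0583 + -0.001109·4.6849 = -0.0180  (Intel)
  w_4 = 0.218797·0.7320 + -0.001109·10.1732 = 0.1489  (Oracle)
  w_5 = 0.218797·1.1733 + -0.001109·17.9373 = 0.2368  (Raytheon)
Σw_i=1.0000  μᵀw=0.1320
σ²=wᵀΣw=λ₁·μ_p+λ₂ = 0.218797·0.132 + -0.001109 = 0.027772 ≈ 0.0278


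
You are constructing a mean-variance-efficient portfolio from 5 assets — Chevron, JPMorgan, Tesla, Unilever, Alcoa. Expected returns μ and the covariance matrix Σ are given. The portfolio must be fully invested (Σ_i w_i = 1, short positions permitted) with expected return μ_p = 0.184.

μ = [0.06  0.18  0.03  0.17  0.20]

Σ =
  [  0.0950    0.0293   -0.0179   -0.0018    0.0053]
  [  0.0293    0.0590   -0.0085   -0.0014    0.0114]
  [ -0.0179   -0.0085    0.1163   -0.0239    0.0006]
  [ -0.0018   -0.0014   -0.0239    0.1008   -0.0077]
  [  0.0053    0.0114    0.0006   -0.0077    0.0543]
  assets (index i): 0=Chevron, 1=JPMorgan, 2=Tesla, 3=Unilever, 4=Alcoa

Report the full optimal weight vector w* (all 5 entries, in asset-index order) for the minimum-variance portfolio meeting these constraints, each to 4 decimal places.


p=Σ⁻¹μ = [-0.1743  2.6469  0.8561  2.1863  3.4451]
q=Σ⁻¹𝟙 = [8.8779  11.5773  13.7660  14.8076  17.0668]
a=μᵀp=1.552372  b=𝟙ᵀp=8.960211  c=𝟙ᵀq=66.095508  D=ac−b²=22.319413
λ₁=(c·0.184−b)/D = (66.095508·0.184−8.960211)/22.319413 = 0.143434
λ₂=(a−b·0.184)/D = (1.552372−8.960211·0.184)/22.319413 = -0.004315
w* = 0.143434·p + -0.004315·q:
  w_0 = 0.143434·-0.1743 + -0.004315·8.8779 = -0.0633  (Chevron)
  w_1 = 0.143434·2.6469 + -0.004315·11.5773 = 0.3297  (JPMorgan)
  w_2 = 0.143434·0.8561 + -0.004315·13.7660 = 0.0634  (Tesla)
  w_3 = 0.143434·2.1863 + -0.004315·14.8076 = 0.2497  (Unilever)
  w_4 = 0.143434·3.4451 + -0.004315·17.0668 = 0.4205  (Alcoa)
Σw_i=1.0000  μᵀw=0.1840
σ²=wᵀΣw=λ₁·μ_p+λ₂ = 0.143434·0.184 + -0.004315 = 0.022077 ≈ 0.0221

-0.0633  0.3297  0.0634  0.2497  0.4205


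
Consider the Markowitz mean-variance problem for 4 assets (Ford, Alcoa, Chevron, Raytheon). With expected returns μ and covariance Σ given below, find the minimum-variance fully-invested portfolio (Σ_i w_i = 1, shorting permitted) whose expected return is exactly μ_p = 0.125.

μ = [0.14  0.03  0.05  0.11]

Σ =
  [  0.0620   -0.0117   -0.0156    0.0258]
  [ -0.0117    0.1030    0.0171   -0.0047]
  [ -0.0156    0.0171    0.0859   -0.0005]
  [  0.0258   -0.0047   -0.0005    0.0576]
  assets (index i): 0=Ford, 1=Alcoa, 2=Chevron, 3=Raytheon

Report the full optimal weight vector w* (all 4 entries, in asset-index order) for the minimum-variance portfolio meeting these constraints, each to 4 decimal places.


g=Σ⁻¹μ = [2.1530  0.4327  0.8927  0.9884]
h=Σ⁻¹𝟙 = [16.7316  9.9841  12.7553  10.7921]
a=μᵀg=0.467765  b=𝟙ᵀg=4.466851  c=𝟙ᵀh=50.263205  D=ac−b²=3.558615
λ₁=(c·0.125−b)/D = (50.263205·0.125−4.466851)/3.558615 = 0.510325
λ₂=(a−b·0.125)/D = (0.467765−4.466851·0.125)/3.558615 = -0.025457
w* = 0.510325·g + -0.025457·h:
  w_0 = 0.510325·2.1530 + -0.025457·16.7316 = 0.6728  (Ford)
  w_1 = 0.510325·0.4327 + -0.025457·9.9841 = -0.0333  (Alcoa)
  w_2 = 0.510325·0.8927 + -0.025457·12.7553 = 0.1309  (Chevron)
  w_3 = 0.510325·0.9884 + -0.025457·10.7921 = 0.2297  (Raytheon)
Σw_i=1.0000  μᵀw=0.1250
σ²=wᵀΣw=λ₁·μ_p+λ₂ = 0.510325·0.125 + -0.025457 = 0.038334 ≈ 0.0383

0.6728  -0.0333  0.1309  0.2297
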